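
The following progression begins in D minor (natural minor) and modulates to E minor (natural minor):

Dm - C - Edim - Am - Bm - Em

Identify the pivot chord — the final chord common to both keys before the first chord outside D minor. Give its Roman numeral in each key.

Chords diatonic to D minor: Dm, Edim, F, Gm, Am, B♭, C.
Reading the progression, the first chord not in that set is Bm, so the modulation leaves D minor there.
The chord immediately before Bm is Am, which is diatonic to both keys: v in D minor and iv in E minor.

Am — v in D minor, iv in E minor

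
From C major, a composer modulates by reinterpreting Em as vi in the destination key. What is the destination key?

G major

The numeral vi denotes a minor triad on scale degree 6. With E on degree 6, the tonic of the new key is G.
Degree 6 carries a minor triad in major keys, so the destination is G major.
Check: the diatonic triads of G major are G (I), Am (ii), Bm (iii), C (IV), D (V), Em (vi), F#dim (vii°) — Em is indeed vi.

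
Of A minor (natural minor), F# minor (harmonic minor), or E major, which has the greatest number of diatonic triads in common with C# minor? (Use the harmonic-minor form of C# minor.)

Triads of C# minor (harmonic minor): C#m (i), D#dim (ii°), Eaug (III+), F#m (iv), G# (V), A (VI), B#dim (vii°).
A minor (natural minor) shares 0: none.
F# minor (harmonic minor) shares 1: F#m.
E major shares 4: C#m, D#dim, F#m, A.
The most common triads (4) are shared with E major.

E major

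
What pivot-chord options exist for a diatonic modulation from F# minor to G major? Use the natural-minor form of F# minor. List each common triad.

Bm, D

Triads in F# minor (natural minor): F#m (i), G#dim (ii°), A (III), Bm (iv), C#m (v), D (VI), E (VII).
Triads in G major: G (I), Am (ii), Bm (iii), C (IV), D (V), Em (vi), F#dim (vii°).
Shared triads with their functions: Bm (iv in F# minor, iii in G major); D (VI in F# minor, V in G major).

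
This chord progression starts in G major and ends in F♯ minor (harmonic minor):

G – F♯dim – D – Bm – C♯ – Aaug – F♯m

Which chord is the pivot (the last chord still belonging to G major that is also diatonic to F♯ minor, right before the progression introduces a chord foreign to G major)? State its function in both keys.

Bm — iii in G major, iv in F♯ minor

Chords diatonic to G major: G, Am, Bm, C, D, Em, F♯dim.
Reading the progression, the first chord not in that set is C♯, so the modulation leaves G major there.
The chord immediately before C♯ is Bm, which is diatonic to both keys: iii in G major and iv in F♯ minor.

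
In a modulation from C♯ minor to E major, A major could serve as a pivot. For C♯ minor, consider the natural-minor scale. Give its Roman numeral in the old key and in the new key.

VI in C♯ minor; IV in E major

The scale of C♯ minor (natural minor) is C♯ D♯ E F♯ G♯ A B; A is degree 6, and the triad built there (A-C♯-E) is major, so it is VI.
The scale of E major is E F♯ G♯ A B C♯ D♯; A is degree 4, and the triad built there (A-C♯-E) is major, so it is IV.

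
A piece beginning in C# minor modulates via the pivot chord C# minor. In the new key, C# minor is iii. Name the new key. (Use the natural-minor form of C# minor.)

The numeral iii denotes a minor triad on scale degree 3. With C# on degree 3, the tonic of the new key is A.
Degree 3 carries a minor triad in major keys, so the destination is A major.
Check: the diatonic triads of A major are A (I), Bm (ii), C#m (iii), D (IV), E (V), F#m (vi), G#dim (vii°) — C# minor is indeed iii.

A major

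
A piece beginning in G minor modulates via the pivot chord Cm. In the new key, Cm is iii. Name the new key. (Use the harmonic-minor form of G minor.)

The numeral iii denotes a minor triad on scale degree 3. With C on degree 3, the tonic of the new key is Ab.
Degree 3 carries a minor triad in major keys, so the destination is Ab major.
Check: the diatonic triads of Ab major are Ab (I), Bbm (ii), Cm (iii), Db (IV), Eb (V), Fm (vi), Gdim (vii°) — Cm is indeed iii.

Ab major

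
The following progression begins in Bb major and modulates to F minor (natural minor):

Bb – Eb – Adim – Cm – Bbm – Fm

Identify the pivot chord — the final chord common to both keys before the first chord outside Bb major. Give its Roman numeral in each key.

Chords diatonic to Bb major: Bb, Cm, Dm, Eb, F, Gm, Adim.
Reading the progression, the first chord not in that set is Bbm, so the modulation leaves Bb major there.
The chord immediately before Bbm is Cm, which is diatonic to both keys: ii in Bb major and v in F minor.

Cm — ii in Bb major, v in F minor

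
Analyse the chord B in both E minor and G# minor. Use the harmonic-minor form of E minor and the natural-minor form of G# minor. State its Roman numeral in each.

V in E minor; III in G# minor

The scale of E minor (harmonic minor) is E F# G A B C D#; B is degree 5, and the triad built there (B-D#-F#) is major, so it is V.
The scale of G# minor (natural minor) is G# A# B C# D# E F#; B is degree 3, and the triad built there (B-D#-F#) is major, so it is III.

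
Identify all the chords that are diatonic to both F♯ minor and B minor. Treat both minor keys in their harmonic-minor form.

Bm

Triads in F♯ minor (harmonic minor): F♯m (i), G♯dim (ii°), Aaug (III+), Bm (iv), C♯ (V), D (VI), E♯dim (vii°).
Triads in B minor (harmonic minor): Bm (i), C♯dim (ii°), Daug (III+), Em (iv), F♯ (V), G (VI), A♯dim (vii°).
Shared triads with their functions: Bm (iv in F♯ minor, i in B minor).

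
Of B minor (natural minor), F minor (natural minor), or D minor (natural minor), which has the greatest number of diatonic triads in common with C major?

D minor

Triads of C major: C major (I), D minor (ii), E minor (iii), F major (IV), G major (V), A minor (vi), B diminished (vii°).
B minor (natural minor) shares 2: Em, G.
F minor (natural minor) shares 0: none.
D minor (natural minor) shares 4: C, Dm, F, Am.
The most common triads (4) are shared with D minor.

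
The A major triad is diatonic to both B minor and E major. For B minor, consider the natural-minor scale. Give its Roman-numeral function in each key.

The scale of B minor (natural minor) is B C♯ D E F♯ G A; A is degree 7, and the triad built there (A-C♯-E) is major, so it is VII.
The scale of E major is E F♯ G♯ A B C♯ D♯; A is degree 4, and the triad built there (A-C♯-E) is major, so it is IV.

VII in B minor; IV in E major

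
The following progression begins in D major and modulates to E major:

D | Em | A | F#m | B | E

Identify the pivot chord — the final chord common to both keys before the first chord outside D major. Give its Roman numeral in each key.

Chords diatonic to D major: D, Em, F#m, G, A, Bm, C#dim.
Reading the progression, the first chord not in that set is B, so the modulation leaves D major there.
The chord immediately before B is F#m, which is diatonic to both keys: iii in D major and ii in E major.

F#m — iii in D major, ii in E major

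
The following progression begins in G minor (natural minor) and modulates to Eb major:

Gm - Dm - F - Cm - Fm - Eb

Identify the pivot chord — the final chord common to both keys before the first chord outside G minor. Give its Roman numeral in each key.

Chords diatonic to G minor: Gm, Adim, Bb, Cm, Dm, Eb, F.
Reading the progression, the first chord not in that set is Fm, so the modulation leaves G minor there.
The chord immediately before Fm is Cm, which is diatonic to both keys: iv in G minor and vi in Eb major.

Cm — iv in G minor, vi in Eb major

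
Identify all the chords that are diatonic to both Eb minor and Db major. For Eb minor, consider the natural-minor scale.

Ebm, Gb, Bbm, Db

Triads in Eb minor (natural minor): Ebm (i), Fdim (ii°), Gb (III), Abm (iv), Bbm (v), Cb (VI), Db (VII).
Triads in Db major: Db (I), Ebm (ii), Fm (iii), Gb (IV), Ab (V), Bbm (vi), Cdim (vii°).
Shared triads with their functions: Ebm (i in Eb minor, ii in Db major); Gb (III in Eb minor, IV in Db major); Bbm (v in Eb minor, vi in Db major); Db (VII in Eb minor, I in Db major).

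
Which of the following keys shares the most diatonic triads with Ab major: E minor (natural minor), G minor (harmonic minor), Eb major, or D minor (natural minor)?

Eb major

Triads of Ab major: Ab major (I), Bb minor (ii), C minor (iii), Db major (IV), Eb major (V), F minor (vi), G diminished (vii°).
E minor (natural minor) shares 0: none.
G minor (harmonic minor) shares 2: Cm, Eb.
Eb major shares 4: Ab, Cm, Eb, Fm.
D minor (natural minor) shares 0: none.
The most common triads (4) are shared with Eb major.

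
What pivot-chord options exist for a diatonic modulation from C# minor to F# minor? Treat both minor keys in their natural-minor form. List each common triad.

Triads in C# minor (natural minor): C# minor (i), D# diminished (ii°), E major (III), F# minor (iv), G# minor (v), A major (VI), B major (VII).
Triads in F# minor (natural minor): F# minor (i), G# diminished (ii°), A major (III), B minor (iv), C# minor (v), D major (VI), E major (VII).
Shared triads with their functions: C# minor (i in C# minor, v in F# minor); E major (III in C# minor, VII in F# minor); F# minor (iv in C# minor, i in F# minor); A major (VI in C# minor, III in F# minor).

C#m, E, F#m, A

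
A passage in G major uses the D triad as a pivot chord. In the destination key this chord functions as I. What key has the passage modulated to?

The numeral I denotes a major triad on scale degree 1. With D on degree 1, the tonic of the new key is D.
Degree 1 carries a major triad in major keys, so the destination is D major.
Check: the diatonic triads of D major are D (I), Em (ii), F♯m (iii), G (IV), A (V), Bm (vi), C♯dim (vii°) — D is indeed I.

D major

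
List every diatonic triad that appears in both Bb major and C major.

Dm, F

Triads in Bb major: Bb (I), Cm (ii), Dm (iii), Eb (IV), F (V), Gm (vi), Adim (vii°).
Triads in C major: C (I), Dm (ii), Em (iii), F (IV), G (V), Am (vi), Bdim (vii°).
Shared triads with their functions: Dm (iii in Bb major, ii in C major); F (V in Bb major, IV in C major).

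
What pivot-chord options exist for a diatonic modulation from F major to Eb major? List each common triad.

Gm, Bb

Triads in F major: F major (I), G minor (ii), A minor (iii), Bb major (IV), C major (V), D minor (vi), E diminished (vii°).
Triads in Eb major: Eb major (I), F minor (ii), G minor (iii), Ab major (IV), Bb major (V), C minor (vi), D diminished (vii°).
Shared triads with their functions: G minor (ii in F major, iii in Eb major); Bb major (IV in F major, V in Eb major).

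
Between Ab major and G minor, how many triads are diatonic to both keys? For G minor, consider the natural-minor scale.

2

Diatonic triads of Ab major: Ab (I), Bbm (ii), Cm (iii), Db (IV), Eb (V), Fm (vi), Gdim (vii°).
Diatonic triads of G minor (natural minor): Gm (i), Adim (ii°), Bb (III), Cm (iv), Dm (v), Eb (VI), F (VII).
Matching root and quality in both lists: Cm, Eb.
That gives 2 common triads.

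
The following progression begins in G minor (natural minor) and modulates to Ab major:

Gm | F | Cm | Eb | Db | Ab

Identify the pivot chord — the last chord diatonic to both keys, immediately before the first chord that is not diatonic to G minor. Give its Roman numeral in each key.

Eb — VI in G minor, V in Ab major

Chords diatonic to G minor: Gm, Adim, Bb, Cm, Dm, Eb, F.
Reading the progression, the first chord not in that set is Db, so the modulation leaves G minor there.
The chord immediately before Db is Eb, which is diatonic to both keys: VI in G minor and V in Ab major.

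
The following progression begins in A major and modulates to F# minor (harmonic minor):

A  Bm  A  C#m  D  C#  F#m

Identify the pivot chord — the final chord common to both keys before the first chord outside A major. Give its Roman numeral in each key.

D — IV in A major, VI in F# minor

Chords diatonic to A major: A, Bm, C#m, D, E, F#m, G#dim.
Reading the progression, the first chord not in that set is C#, so the modulation leaves A major there.
The chord immediately before C# is D, which is diatonic to both keys: IV in A major and VI in F# minor.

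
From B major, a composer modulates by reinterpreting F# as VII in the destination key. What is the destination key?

The numeral VII denotes a major triad on scale degree 7. With F# on degree 7, the tonic of the new key is G#.
Degree 7 carries a major triad in natural-minor keys, so the destination is G# minor.
Check: the diatonic triads of G# minor (natural minor) are G#m (i), A#dim (ii°), B (III), C#m (iv), D#m (v), E (VI), F# (VII) — F# is indeed VII.

G# minor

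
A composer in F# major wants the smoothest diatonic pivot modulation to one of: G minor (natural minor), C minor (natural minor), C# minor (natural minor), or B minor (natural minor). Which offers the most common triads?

C# minor

Triads of F# major: F# major (I), G# minor (ii), A# minor (iii), B major (IV), C# major (V), D# minor (vi), E# diminished (vii°).
G minor (natural minor) shares 0: none.
C minor (natural minor) shares 0: none.
C# minor (natural minor) shares 2: G#m, B.
B minor (natural minor) shares 0: none.
The most common triads (2) are shared with C# minor.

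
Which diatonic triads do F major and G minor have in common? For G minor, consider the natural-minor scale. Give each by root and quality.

Triads in F major: F (I), Gm (ii), Am (iii), Bb (IV), C (V), Dm (vi), Edim (vii°).
Triads in G minor (natural minor): Gm (i), Adim (ii°), Bb (III), Cm (iv), Dm (v), Eb (VI), F (VII).
Shared triads with their functions: F (I in F major, VII in G minor); Gm (ii in F major, i in G minor); Bb (IV in F major, III in G minor); Dm (vi in F major, v in G minor).

F, Gm, Bb, Dm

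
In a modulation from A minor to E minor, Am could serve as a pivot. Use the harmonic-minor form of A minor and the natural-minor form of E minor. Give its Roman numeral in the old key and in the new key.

The scale of A minor (harmonic minor) is A B C D E F G#; A is degree 1, and the triad built there (A-C-E) is minor, so it is i.
The scale of E minor (natural minor) is E F# G A B C D; A is degree 4, and the triad built there (A-C-E) is minor, so it is iv.

i in A minor; iv in E minor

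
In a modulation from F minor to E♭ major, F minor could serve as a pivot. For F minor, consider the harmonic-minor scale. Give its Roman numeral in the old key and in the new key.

The scale of F minor (harmonic minor) is F G A♭ B♭ C D♭ E; F is degree 1, and the triad built there (F-A♭-C) is minor, so it is i.
The scale of E♭ major is E♭ F G A♭ B♭ C D; F is degree 2, and the triad built there (F-A♭-C) is minor, so it is ii.

i in F minor; ii in E♭ major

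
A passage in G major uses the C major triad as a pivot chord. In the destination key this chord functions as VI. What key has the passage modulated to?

The numeral VI denotes a major triad on scale degree 6. With C on degree 6, the tonic of the new key is E.
Degree 6 carries a major triad in minor keys, so the destination is E minor.
Check: the diatonic triads of E minor (natural minor) are Em (i), F#dim (ii°), G (III), Am (iv), Bm (v), C (VI), D (VII) — C major is indeed VI.

E minor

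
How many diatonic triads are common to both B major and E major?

4

Diatonic triads of B major: B major (I), C# minor (ii), D# minor (iii), E major (IV), F# major (V), G# minor (vi), A# diminished (vii°).
Diatonic triads of E major: E major (I), F# minor (ii), G# minor (iii), A major (IV), B major (V), C# minor (vi), D# diminished (vii°).
Matching root and quality in both lists: B major, C# minor, E major, G# minor.
That gives 4 common triads.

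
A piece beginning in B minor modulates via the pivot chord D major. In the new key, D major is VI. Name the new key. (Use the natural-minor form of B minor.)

F# minor

The numeral VI denotes a major triad on scale degree 6. With D on degree 6, the tonic of the new key is F#.
Degree 6 carries a major triad in minor keys, so the destination is F# minor.
Check: the diatonic triads of F# minor (natural minor) are F#m (i), G#dim (ii°), A (III), Bm (iv), C#m (v), D (VI), E (VII) — D major is indeed VI.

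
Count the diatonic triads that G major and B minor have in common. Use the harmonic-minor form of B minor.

3

Diatonic triads of G major: G (I), Am (ii), Bm (iii), C (IV), D (V), Em (vi), F#dim (vii°).
Diatonic triads of B minor (harmonic minor): Bm (i), C#dim (ii°), Daug (III+), Em (iv), F# (V), G (VI), A#dim (vii°).
Matching root and quality in both lists: G, Bm, Em.
That gives 3 common triads.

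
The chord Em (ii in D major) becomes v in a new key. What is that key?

The numeral v denotes a minor triad on scale degree 5. With E on degree 5, the tonic of the new key is A.
Degree 5 carries a minor triad in natural-minor keys, so the destination is A minor.
Check: the diatonic triads of A minor (natural minor) are Am (i), Bdim (ii°), C (III), Dm (iv), Em (v), F (VI), G (VII) — Em is indeed v.

A minor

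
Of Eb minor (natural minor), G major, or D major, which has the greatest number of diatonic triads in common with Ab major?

Triads of Ab major: Ab major (I), Bb minor (ii), C minor (iii), Db major (IV), Eb major (V), F minor (vi), G diminished (vii°).
Eb minor (natural minor) shares 2: Bbm, Db.
G major shares 0: none.
D major shares 0: none.
The most common triads (2) are shared with Eb minor.

Eb minor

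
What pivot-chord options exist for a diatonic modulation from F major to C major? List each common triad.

Triads in F major: F (I), Gm (ii), Am (iii), B♭ (IV), C (V), Dm (vi), Edim (vii°).
Triads in C major: C (I), Dm (ii), Em (iii), F (IV), G (V), Am (vi), Bdim (vii°).
Shared triads with their functions: F (I in F major, IV in C major); Am (iii in F major, vi in C major); C (V in F major, I in C major); Dm (vi in F major, ii in C major).

F, Am, C, Dm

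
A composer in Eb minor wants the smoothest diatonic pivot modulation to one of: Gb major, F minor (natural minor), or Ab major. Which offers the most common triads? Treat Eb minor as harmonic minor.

Gb major

Triads of Eb minor (harmonic minor): Ebm (i), Fdim (ii°), Gbaug (III+), Abm (iv), Bb (V), Cb (VI), Ddim (vii°).
Gb major shares 4: Ebm, Fdim, Abm, Cb.
F minor (natural minor) shares 0: none.
Ab major shares 0: none.
The most common triads (4) are shared with Gb major.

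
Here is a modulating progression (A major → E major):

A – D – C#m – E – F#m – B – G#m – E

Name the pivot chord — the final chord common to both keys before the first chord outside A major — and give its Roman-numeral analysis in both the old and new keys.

F#m — vi in A major, ii in E major

Chords diatonic to A major: A, Bm, C#m, D, E, F#m, G#dim.
Reading the progression, the first chord not in that set is B, so the modulation leaves A major there.
The chord immediately before B is F#m, which is diatonic to both keys: vi in A major and ii in E major.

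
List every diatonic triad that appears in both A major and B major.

C#m, E

Triads in A major: A major (I), B minor (ii), C# minor (iii), D major (IV), E major (V), F# minor (vi), G# diminished (vii°).
Triads in B major: B major (I), C# minor (ii), D# minor (iii), E major (IV), F# major (V), G# minor (vi), A# diminished (vii°).
Shared triads with their functions: C# minor (iii in A major, ii in B major); E major (V in A major, IV in B major).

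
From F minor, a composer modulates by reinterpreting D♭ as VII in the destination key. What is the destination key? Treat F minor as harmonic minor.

E♭ minor

The numeral VII denotes a major triad on scale degree 7. With D♭ on degree 7, the tonic of the new key is E♭.
Degree 7 carries a major triad in natural-minor keys, so the destination is E♭ minor.
Check: the diatonic triads of E♭ minor (natural minor) are E♭m (i), Fdim (ii°), G♭ (III), A♭m (iv), B♭m (v), C♭ (VI), D♭ (VII) — D♭ is indeed VII.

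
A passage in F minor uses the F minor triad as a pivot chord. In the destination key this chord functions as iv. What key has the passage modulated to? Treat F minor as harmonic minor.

The numeral iv denotes a minor triad on scale degree 4. With F on degree 4, the tonic of the new key is C.
Degree 4 carries a minor triad in minor keys, so the destination is C minor.
Check: the diatonic triads of C minor (natural minor) are Cm (i), Ddim (ii°), Eb (III), Fm (iv), Gm (v), Ab (VI), Bb (VII) — F minor is indeed iv.

C minor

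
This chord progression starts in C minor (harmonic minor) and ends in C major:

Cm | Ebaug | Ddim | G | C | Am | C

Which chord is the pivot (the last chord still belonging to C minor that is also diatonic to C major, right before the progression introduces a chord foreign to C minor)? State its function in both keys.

G — V in C minor, V in C major

Chords diatonic to C minor: Cm, Ddim, Ebaug, Fm, G, Ab, Bdim.
Reading the progression, the first chord not in that set is C, so the modulation leaves C minor there.
The chord immediately before C is G, which is diatonic to both keys: V in C minor and V in C major.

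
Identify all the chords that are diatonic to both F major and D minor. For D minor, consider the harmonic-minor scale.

Gm, Bb, Dm, Edim

Triads in F major: F (I), Gm (ii), Am (iii), Bb (IV), C (V), Dm (vi), Edim (vii°).
Triads in D minor (harmonic minor): Dm (i), Edim (ii°), Faug (III+), Gm (iv), A (V), Bb (VI), C#dim (vii°).
Shared triads with their functions: Gm (ii in F major, iv in D minor); Bb (IV in F major, VI in D minor); Dm (vi in F major, i in D minor); Edim (vii° in F major, ii° in D minor).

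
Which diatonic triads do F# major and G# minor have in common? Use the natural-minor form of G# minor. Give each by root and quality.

F#, G#m, B, D#m

Triads in F# major: F# major (I), G# minor (ii), A# minor (iii), B major (IV), C# major (V), D# minor (vi), E# diminished (vii°).
Triads in G# minor (natural minor): G# minor (i), A# diminished (ii°), B major (III), C# minor (iv), D# minor (v), E major (VI), F# major (VII).
Shared triads with their functions: F# major (I in F# major, VII in G# minor); G# minor (ii in F# major, i in G# minor); B major (IV in F# major, III in G# minor); D# minor (vi in F# major, v in G# minor).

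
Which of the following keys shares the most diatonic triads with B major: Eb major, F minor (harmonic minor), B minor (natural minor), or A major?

Triads of B major: B (I), C#m (ii), D#m (iii), E (IV), F# (V), G#m (vi), A#dim (vii°).
Eb major shares 0: none.
F minor (harmonic minor) shares 0: none.
B minor (natural minor) shares 0: none.
A major shares 2: C#m, E.
The most common triads (2) are shared with A major.

A major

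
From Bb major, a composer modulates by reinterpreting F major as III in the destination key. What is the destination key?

The numeral III denotes a major triad on scale degree 3. With F on degree 3, the tonic of the new key is D.
Degree 3 carries a major triad in natural-minor keys, so the destination is D minor.
Check: the diatonic triads of D minor (natural minor) are Dm (i), Edim (ii°), F (III), Gm (iv), Am (v), Bb (VI), C (VII) — F major is indeed III.

D minor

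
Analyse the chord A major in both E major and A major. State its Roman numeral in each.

IV in E major; I in A major

The scale of E major is E F♯ G♯ A B C♯ D♯; A is degree 4, and the triad built there (A-C♯-E) is major, so it is IV.
The scale of A major is A B C♯ D E F♯ G♯; A is degree 1, and the triad built there (A-C♯-E) is major, so it is I.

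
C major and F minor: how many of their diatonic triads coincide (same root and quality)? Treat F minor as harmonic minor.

1

Diatonic triads of C major: C major (I), D minor (ii), E minor (iii), F major (IV), G major (V), A minor (vi), B diminished (vii°).
Diatonic triads of F minor (harmonic minor): F minor (i), G diminished (ii°), Ab augmented (III+), Bb minor (iv), C major (V), Db major (VI), E diminished (vii°).
Matching root and quality in both lists: C major.
That gives 1 common triad.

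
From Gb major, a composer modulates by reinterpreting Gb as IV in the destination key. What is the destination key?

Db major

The numeral IV denotes a major triad on scale degree 4. With Gb on degree 4, the tonic of the new key is Db.
Degree 4 carries a major triad in major keys, so the destination is Db major.
Check: the diatonic triads of Db major are Db (I), Ebm (ii), Fm (iii), Gb (IV), Ab (V), Bbm (vi), Cdim (vii°) — Gb is indeed IV.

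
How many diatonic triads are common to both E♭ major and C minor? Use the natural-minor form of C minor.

Diatonic triads of E♭ major: E♭ (I), Fm (ii), Gm (iii), A♭ (IV), B♭ (V), Cm (vi), Ddim (vii°).
Diatonic triads of C minor (natural minor): Cm (i), Ddim (ii°), E♭ (III), Fm (iv), Gm (v), A♭ (VI), B♭ (VII).
Matching root and quality in both lists: E♭, Fm, Gm, A♭, B♭, Cm, Ddim.
That gives 7 common triads.

7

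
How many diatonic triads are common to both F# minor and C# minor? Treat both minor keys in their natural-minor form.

Diatonic triads of F# minor (natural minor): F#m (i), G#dim (ii°), A (III), Bm (iv), C#m (v), D (VI), E (VII).
Diatonic triads of C# minor (natural minor): C#m (i), D#dim (ii°), E (III), F#m (iv), G#m (v), A (VI), B (VII).
Matching root and quality in both lists: F#m, A, C#m, E.
That gives 4 common triads.

4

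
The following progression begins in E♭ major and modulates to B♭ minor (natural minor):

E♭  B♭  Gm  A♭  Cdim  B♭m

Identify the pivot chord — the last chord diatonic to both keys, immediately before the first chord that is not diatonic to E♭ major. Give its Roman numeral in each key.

A♭ — IV in E♭ major, VII in B♭ minor

Chords diatonic to E♭ major: E♭, Fm, Gm, A♭, B♭, Cm, Ddim.
Reading the progression, the first chord not in that set is Cdim, so the modulation leaves E♭ major there.
The chord immediately before Cdim is A♭, which is diatonic to both keys: IV in E♭ major and VII in B♭ minor.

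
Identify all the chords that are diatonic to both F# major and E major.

Triads in F# major: F# (I), G#m (ii), A#m (iii), B (IV), C# (V), D#m (vi), E#dim (vii°).
Triads in E major: E (I), F#m (ii), G#m (iii), A (IV), B (V), C#m (vi), D#dim (vii°).
Shared triads with their functions: G#m (ii in F# major, iii in E major); B (IV in F# major, V in E major).

G#m, B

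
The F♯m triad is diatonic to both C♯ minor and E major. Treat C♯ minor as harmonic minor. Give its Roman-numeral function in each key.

iv in C♯ minor; ii in E major

The scale of C♯ minor (harmonic minor) is C♯ D♯ E F♯ G♯ A B♯; F♯ is degree 4, and the triad built there (F♯-A-C♯) is minor, so it is iv.
The scale of E major is E F♯ G♯ A B C♯ D♯; F♯ is degree 2, and the triad built there (F♯-A-C♯) is minor, so it is ii.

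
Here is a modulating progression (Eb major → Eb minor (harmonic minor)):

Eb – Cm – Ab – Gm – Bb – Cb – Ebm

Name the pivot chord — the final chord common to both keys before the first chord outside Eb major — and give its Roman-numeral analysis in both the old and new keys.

Chords diatonic to Eb major: Eb, Fm, Gm, Ab, Bb, Cm, Ddim.
Reading the progression, the first chord not in that set is Cb, so the modulation leaves Eb major there.
The chord immediately before Cb is Bb, which is diatonic to both keys: V in Eb major and V in Eb minor.

Bb — V in Eb major, V in Eb minor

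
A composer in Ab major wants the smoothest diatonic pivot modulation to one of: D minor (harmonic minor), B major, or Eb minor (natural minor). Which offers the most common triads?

Eb minor

Triads of Ab major: Ab (I), Bbm (ii), Cm (iii), Db (IV), Eb (V), Fm (vi), Gdim (vii°).
D minor (harmonic minor) shares 0: none.
B major shares 0: none.
Eb minor (natural minor) shares 2: Bbm, Db.
The most common triads (2) are shared with Eb minor.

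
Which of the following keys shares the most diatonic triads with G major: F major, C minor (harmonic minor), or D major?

D major

Triads of G major: G (I), Am (ii), Bm (iii), C (IV), D (V), Em (vi), F#dim (vii°).
F major shares 2: Am, C.
C minor (harmonic minor) shares 1: G.
D major shares 4: G, Bm, D, Em.
The most common triads (4) are shared with D major.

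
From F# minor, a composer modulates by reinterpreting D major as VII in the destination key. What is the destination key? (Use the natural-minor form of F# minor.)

E minor

The numeral VII denotes a major triad on scale degree 7. With D on degree 7, the tonic of the new key is E.
Degree 7 carries a major triad in natural-minor keys, so the destination is E minor.
Check: the diatonic triads of E minor (natural minor) are Em (i), F#dim (ii°), G (III), Am (iv), Bm (v), C (VI), D (VII) — D major is indeed VII.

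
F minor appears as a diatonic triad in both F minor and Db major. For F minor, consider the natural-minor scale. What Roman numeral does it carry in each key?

The scale of F minor (natural minor) is F G Ab Bb C Db Eb; F is degree 1, and the triad built there (F-Ab-C) is minor, so it is i.
The scale of Db major is Db Eb F Gb Ab Bb C; F is degree 3, and the triad built there (F-Ab-C) is minor, so it is iii.

i in F minor; iii in Db major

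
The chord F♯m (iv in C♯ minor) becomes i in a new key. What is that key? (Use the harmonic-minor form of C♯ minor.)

The numeral i denotes a minor triad on scale degree 1. With F♯ on degree 1, the tonic of the new key is F♯.
Degree 1 carries a minor triad in minor keys, so the destination is F♯ minor.
Check: the diatonic triads of F♯ minor (natural minor) are F♯m (i), G♯dim (ii°), A (III), Bm (iv), C♯m (v), D (VI), E (VII) — F♯m is indeed i.

F♯ minor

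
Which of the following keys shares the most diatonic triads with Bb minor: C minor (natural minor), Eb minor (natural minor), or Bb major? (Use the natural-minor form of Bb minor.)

Eb minor

Triads of Bb minor (natural minor): Bbm (i), Cdim (ii°), Db (III), Ebm (iv), Fm (v), Gb (VI), Ab (VII).
C minor (natural minor) shares 2: Fm, Ab.
Eb minor (natural minor) shares 4: Bbm, Db, Ebm, Gb.
Bb major shares 0: none.
The most common triads (4) are shared with Eb minor.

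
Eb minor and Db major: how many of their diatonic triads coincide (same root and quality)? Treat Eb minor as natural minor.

Diatonic triads of Eb minor (natural minor): Ebm (i), Fdim (ii°), Gb (III), Abm (iv), Bbm (v), Cb (VI), Db (VII).
Diatonic triads of Db major: Db (I), Ebm (ii), Fm (iii), Gb (IV), Ab (V), Bbm (vi), Cdim (vii°).
Matching root and quality in both lists: Ebm, Gb, Bbm, Db.
That gives 4 common triads.

4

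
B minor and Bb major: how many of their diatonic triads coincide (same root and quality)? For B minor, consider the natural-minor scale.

0

Diatonic triads of B minor (natural minor): Bm (i), C#dim (ii°), D (III), Em (iv), F#m (v), G (VI), A (VII).
Diatonic triads of Bb major: Bb (I), Cm (ii), Dm (iii), Eb (IV), F (V), Gm (vi), Adim (vii°).
No triad has the same root and quality in both keys.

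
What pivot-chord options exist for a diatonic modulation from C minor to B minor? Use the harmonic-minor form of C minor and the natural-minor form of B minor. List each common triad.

G

Triads in C minor (harmonic minor): C minor (i), D diminished (ii°), Eb augmented (III+), F minor (iv), G major (V), Ab major (VI), B diminished (vii°).
Triads in B minor (natural minor): B minor (i), C# diminished (ii°), D major (III), E minor (iv), F# minor (v), G major (VI), A major (VII).
Shared triads with their functions: G major (V in C minor, VI in B minor).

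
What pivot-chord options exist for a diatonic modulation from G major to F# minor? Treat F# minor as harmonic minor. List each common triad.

Bm, D

Triads in G major: G (I), Am (ii), Bm (iii), C (IV), D (V), Em (vi), F#dim (vii°).
Triads in F# minor (harmonic minor): F#m (i), G#dim (ii°), Aaug (III+), Bm (iv), C# (V), D (VI), E#dim (vii°).
Shared triads with their functions: Bm (iii in G major, iv in F# minor); D (V in G major, VI in F# minor).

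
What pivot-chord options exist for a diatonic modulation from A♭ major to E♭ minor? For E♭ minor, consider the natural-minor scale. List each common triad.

B♭m, D♭

Triads in A♭ major: A♭ major (I), B♭ minor (ii), C minor (iii), D♭ major (IV), E♭ major (V), F minor (vi), G diminished (vii°).
Triads in E♭ minor (natural minor): E♭ minor (i), F diminished (ii°), G♭ major (III), A♭ minor (iv), B♭ minor (v), C♭ major (VI), D♭ major (VII).
Shared triads with their functions: B♭ minor (ii in A♭ major, v in E♭ minor); D♭ major (IV in A♭ major, VII in E♭ minor).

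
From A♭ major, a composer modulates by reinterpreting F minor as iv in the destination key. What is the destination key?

C minor

The numeral iv denotes a minor triad on scale degree 4. With F on degree 4, the tonic of the new key is C.
Degree 4 carries a minor triad in minor keys, so the destination is C minor.
Check: the diatonic triads of C minor (natural minor) are Cm (i), Ddim (ii°), E♭ (III), Fm (iv), Gm (v), A♭ (VI), B♭ (VII) — F minor is indeed iv.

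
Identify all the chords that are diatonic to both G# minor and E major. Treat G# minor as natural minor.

G#m, B, C#m, E

Triads in G# minor (natural minor): G# minor (i), A# diminished (ii°), B major (III), C# minor (iv), D# minor (v), E major (VI), F# major (VII).
Triads in E major: E major (I), F# minor (ii), G# minor (iii), A major (IV), B major (V), C# minor (vi), D# diminished (vii°).
Shared triads with their functions: G# minor (i in G# minor, iii in E major); B major (III in G# minor, V in E major); C# minor (iv in G# minor, vi in E major); E major (VI in G# minor, I in E major).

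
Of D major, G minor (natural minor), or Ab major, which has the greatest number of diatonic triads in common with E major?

Triads of E major: E (I), F#m (ii), G#m (iii), A (IV), B (V), C#m (vi), D#dim (vii°).
D major shares 2: F#m, A.
G minor (natural minor) shares 0: none.
Ab major shares 0: none.
The most common triads (2) are shared with D major.

D major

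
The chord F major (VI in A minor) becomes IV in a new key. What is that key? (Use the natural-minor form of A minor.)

C major

The numeral IV denotes a major triad on scale degree 4. With F on degree 4, the tonic of the new key is C.
Degree 4 carries a major triad in major keys, so the destination is C major.
Check: the diatonic triads of C major are C (I), Dm (ii), Em (iii), F (IV), G (V), Am (vi), Bdim (vii°) — F major is indeed IV.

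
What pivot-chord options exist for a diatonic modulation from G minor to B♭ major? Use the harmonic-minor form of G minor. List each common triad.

Triads in G minor (harmonic minor): Gm (i), Adim (ii°), B♭aug (III+), Cm (iv), D (V), E♭ (VI), F♯dim (vii°).
Triads in B♭ major: B♭ (I), Cm (ii), Dm (iii), E♭ (IV), F (V), Gm (vi), Adim (vii°).
Shared triads with their functions: Gm (i in G minor, vi in B♭ major); Adim (ii° in G minor, vii° in B♭ major); Cm (iv in G minor, ii in B♭ major); E♭ (VI in G minor, IV in B♭ major).

Gm, Adim, Cm, E♭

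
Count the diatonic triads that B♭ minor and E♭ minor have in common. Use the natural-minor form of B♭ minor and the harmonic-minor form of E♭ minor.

1

Diatonic triads of B♭ minor (natural minor): B♭m (i), Cdim (ii°), D♭ (III), E♭m (iv), Fm (v), G♭ (VI), A♭ (VII).
Diatonic triads of E♭ minor (harmonic minor): E♭m (i), Fdim (ii°), G♭aug (III+), A♭m (iv), B♭ (V), C♭ (VI), Ddim (vii°).
Matching root and quality in both lists: E♭m.
That gives 1 common triad.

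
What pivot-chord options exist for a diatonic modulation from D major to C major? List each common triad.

Em, G

Triads in D major: D major (I), E minor (ii), F# minor (iii), G major (IV), A major (V), B minor (vi), C# diminished (vii°).
Triads in C major: C major (I), D minor (ii), E minor (iii), F major (IV), G major (V), A minor (vi), B diminished (vii°).
Shared triads with their functions: E minor (ii in D major, iii in C major); G major (IV in D major, V in C major).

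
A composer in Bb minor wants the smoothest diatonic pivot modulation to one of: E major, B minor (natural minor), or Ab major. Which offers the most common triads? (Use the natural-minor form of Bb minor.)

Triads of Bb minor (natural minor): Bb minor (i), C diminished (ii°), Db major (III), Eb minor (iv), F minor (v), Gb major (VI), Ab major (VII).
E major shares 0: none.
B minor (natural minor) shares 0: none.
Ab major shares 4: Bbm, Db, Fm, Ab.
The most common triads (4) are shared with Ab major.

Ab major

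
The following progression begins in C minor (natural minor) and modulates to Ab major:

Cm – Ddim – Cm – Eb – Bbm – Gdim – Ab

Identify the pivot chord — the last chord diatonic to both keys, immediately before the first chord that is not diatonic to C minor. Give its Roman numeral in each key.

Eb — III in C minor, V in Ab major

Chords diatonic to C minor: Cm, Ddim, Eb, Fm, Gm, Ab, Bb.
Reading the progression, the first chord not in that set is Bbm, so the modulation leaves C minor there.
The chord immediately before Bbm is Eb, which is diatonic to both keys: III in C minor and V in Ab major.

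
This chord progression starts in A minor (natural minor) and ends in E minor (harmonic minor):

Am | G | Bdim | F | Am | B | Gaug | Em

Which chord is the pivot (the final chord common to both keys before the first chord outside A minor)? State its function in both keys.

Am — i in A minor, iv in E minor

Chords diatonic to A minor: Am, Bdim, C, Dm, Em, F, G.
Reading the progression, the first chord not in that set is B, so the modulation leaves A minor there.
The chord immediately before B is Am, which is diatonic to both keys: i in A minor and iv in E minor.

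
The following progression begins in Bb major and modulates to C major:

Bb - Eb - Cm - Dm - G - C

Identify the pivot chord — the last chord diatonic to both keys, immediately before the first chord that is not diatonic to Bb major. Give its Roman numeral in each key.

Dm — iii in Bb major, ii in C major

Chords diatonic to Bb major: Bb, Cm, Dm, Eb, F, Gm, Adim.
Reading the progression, the first chord not in that set is G, so the modulation leaves Bb major there.
The chord immediately before G is Dm, which is diatonic to both keys: iii in Bb major and ii in C major.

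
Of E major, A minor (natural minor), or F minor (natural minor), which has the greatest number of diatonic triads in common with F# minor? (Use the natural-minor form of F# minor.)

E major

Triads of F# minor (natural minor): F#m (i), G#dim (ii°), A (III), Bm (iv), C#m (v), D (VI), E (VII).
E major shares 4: F#m, A, C#m, E.
A minor (natural minor) shares 0: none.
F minor (natural minor) shares 0: none.
The most common triads (4) are shared with E major.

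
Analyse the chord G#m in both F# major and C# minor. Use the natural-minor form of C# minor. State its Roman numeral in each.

ii in F# major; v in C# minor

The scale of F# major is F# G# A# B C# D# E#; G# is degree 2, and the triad built there (G#-B-D#) is minor, so it is ii.
The scale of C# minor (natural minor) is C# D# E F# G# A B; G# is degree 5, and the triad built there (G#-B-D#) is minor, so it is v.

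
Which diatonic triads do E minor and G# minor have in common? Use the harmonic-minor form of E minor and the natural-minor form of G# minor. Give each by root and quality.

Triads in E minor (harmonic minor): Em (i), F#dim (ii°), Gaug (III+), Am (iv), B (V), C (VI), D#dim (vii°).
Triads in G# minor (natural minor): G#m (i), A#dim (ii°), B (III), C#m (iv), D#m (v), E (VI), F# (VII).
Shared triads with their functions: B (V in E minor, III in G# minor).

B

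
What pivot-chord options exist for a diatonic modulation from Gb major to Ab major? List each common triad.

Bbm, Db

Triads in Gb major: Gb major (I), Ab minor (ii), Bb minor (iii), Cb major (IV), Db major (V), Eb minor (vi), F diminished (vii°).
Triads in Ab major: Ab major (I), Bb minor (ii), C minor (iii), Db major (IV), Eb major (V), F minor (vi), G diminished (vii°).
Shared triads with their functions: Bb minor (iii in Gb major, ii in Ab major); Db major (V in Gb major, IV in Ab major).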